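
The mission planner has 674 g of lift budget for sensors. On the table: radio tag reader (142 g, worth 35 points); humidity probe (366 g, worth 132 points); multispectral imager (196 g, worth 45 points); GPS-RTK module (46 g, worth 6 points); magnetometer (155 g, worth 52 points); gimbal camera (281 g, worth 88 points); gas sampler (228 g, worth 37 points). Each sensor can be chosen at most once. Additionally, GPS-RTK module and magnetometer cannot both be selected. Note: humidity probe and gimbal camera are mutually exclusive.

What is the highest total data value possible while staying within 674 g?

219

Radio tag reader + humidity probe + magnetometer uses 663 of the 674 g and totals 219.
The closest alternative, multispectral imager + magnetometer + gimbal camera, reaches only 185.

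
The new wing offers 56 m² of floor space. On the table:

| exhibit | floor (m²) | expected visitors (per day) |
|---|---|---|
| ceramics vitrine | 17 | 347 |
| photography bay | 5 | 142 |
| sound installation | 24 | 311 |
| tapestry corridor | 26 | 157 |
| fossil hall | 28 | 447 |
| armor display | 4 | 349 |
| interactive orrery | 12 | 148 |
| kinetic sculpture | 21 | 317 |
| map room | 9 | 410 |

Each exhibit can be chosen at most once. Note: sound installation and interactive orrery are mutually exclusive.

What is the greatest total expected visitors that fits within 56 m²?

Taking ceramics vitrine + photography bay + armor display + kinetic sculpture + map room: 56 m² used, 1565 in expected visitors.
Runner-up ceramics vitrine + armor display + kinetic sculpture + map room tops out at 1423.

1565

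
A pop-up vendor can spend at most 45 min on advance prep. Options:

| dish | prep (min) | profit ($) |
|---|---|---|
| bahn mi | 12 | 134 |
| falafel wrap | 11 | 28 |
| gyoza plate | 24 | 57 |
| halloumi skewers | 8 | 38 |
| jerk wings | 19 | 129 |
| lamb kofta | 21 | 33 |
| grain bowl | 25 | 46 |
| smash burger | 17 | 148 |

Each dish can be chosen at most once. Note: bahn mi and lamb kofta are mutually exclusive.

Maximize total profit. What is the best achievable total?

320

By profit per min: bahn mi 11.17, smash burger 8.71, jerk wings 6.79 lead.
Best packing: bahn mi + halloumi skewers + smash burger — 37 min, 320 total.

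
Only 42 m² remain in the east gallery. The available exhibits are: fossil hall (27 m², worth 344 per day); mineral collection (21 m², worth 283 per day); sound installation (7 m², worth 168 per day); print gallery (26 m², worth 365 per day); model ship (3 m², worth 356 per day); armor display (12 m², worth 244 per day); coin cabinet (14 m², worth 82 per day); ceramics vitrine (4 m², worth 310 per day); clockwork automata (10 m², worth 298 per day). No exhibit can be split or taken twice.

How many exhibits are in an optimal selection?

5

Optimal total is 1376.
sound installation + model ship + armor display + ceramics vitrine + clockwork automata hits 1376 at 36 m².
Any selection reaching 1376 contains exactly 5 exhibits.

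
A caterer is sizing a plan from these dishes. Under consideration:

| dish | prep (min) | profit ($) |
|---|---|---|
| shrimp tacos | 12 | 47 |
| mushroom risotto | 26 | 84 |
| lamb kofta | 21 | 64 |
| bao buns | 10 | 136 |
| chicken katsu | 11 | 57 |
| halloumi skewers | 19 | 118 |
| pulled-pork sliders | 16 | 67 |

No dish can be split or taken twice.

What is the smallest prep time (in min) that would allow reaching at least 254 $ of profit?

29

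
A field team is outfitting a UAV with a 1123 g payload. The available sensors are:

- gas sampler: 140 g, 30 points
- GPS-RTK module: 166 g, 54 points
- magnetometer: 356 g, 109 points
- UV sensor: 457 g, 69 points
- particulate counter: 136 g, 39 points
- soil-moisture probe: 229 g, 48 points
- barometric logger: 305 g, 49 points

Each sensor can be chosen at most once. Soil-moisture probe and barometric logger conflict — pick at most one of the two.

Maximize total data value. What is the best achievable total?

By data value per g: GPS-RTK module 0.33, magnetometer 0.31, particulate counter 0.29 lead.
Filling by ratio: gas sampler + GPS-RTK module + magnetometer + particulate counter + soil-moisture probe for 280, with 96 g left unused.
Replace soil-moisture probe with barometric logger: the trade gains 1 net, giving 281 at 1103 g.
Runner-up gas sampler + GPS-RTK module + magnetometer + particulate counter + soil-moisture probe tops out at 280.

281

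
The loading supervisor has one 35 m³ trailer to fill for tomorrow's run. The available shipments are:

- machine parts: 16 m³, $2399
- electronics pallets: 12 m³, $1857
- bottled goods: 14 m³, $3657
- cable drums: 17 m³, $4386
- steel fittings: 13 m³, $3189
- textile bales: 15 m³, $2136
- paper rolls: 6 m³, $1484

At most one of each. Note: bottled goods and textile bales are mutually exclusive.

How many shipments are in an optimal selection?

The maximum revenue within 35 m³ is 8330.
For example bottled goods + steel fittings + paper rolls achieves it, using 33 m³.
All optima have 3 shipments.

3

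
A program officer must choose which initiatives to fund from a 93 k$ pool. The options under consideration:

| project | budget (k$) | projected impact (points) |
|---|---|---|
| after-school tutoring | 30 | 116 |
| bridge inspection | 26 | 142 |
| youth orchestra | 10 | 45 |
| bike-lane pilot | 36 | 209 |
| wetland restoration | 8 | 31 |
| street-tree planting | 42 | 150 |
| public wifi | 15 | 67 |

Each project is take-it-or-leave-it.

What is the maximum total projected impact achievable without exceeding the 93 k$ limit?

467

Greedy by ratio would take bridge inspection + youth orchestra + bike-lane pilot + public wifi: 87 k$ used, total 463.
The 25 k$ tied up in youth orchestra and public wifi is better spent on after-school tutoring — total rises to 467 (92 k$).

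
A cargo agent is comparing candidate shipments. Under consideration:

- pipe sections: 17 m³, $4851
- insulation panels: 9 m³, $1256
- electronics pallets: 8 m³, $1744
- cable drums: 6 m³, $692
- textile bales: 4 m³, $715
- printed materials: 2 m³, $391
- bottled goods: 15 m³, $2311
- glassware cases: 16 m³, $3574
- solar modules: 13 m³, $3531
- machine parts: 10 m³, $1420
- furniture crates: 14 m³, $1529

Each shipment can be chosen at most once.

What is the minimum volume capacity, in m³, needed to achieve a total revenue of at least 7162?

Minimise m³ subject to total revenue ≥ 7162.
pipe sections + electronics pallets + textile bales: 7310 revenue at 29 m³.
Below 29 m³ the best achievable stays under 7162.

29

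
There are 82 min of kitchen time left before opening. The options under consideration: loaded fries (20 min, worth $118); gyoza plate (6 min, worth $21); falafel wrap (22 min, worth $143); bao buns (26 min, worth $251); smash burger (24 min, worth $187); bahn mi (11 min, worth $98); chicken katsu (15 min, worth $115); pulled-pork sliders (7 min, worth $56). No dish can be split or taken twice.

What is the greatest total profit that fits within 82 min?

672

Filling by ratio: gyoza plate + bao buns + smash burger + bahn mi + pulled-pork sliders for 613, with 8 min left unused.
Replace pulled-pork sliders with chicken katsu: the trade gains 59 net, giving 672 at 82 min.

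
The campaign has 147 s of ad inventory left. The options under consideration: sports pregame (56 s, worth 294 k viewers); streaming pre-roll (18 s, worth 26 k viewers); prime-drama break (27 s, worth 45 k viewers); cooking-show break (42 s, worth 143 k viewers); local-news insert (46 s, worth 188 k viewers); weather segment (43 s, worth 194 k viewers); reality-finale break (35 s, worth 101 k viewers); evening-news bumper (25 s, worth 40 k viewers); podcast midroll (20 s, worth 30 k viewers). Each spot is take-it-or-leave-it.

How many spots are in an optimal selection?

3

The maximum expected reach within 147 s is 676.
For example sports pregame + local-news insert + weather segment achieves it, using 145 s.
Every optimal selection uses 3 spots.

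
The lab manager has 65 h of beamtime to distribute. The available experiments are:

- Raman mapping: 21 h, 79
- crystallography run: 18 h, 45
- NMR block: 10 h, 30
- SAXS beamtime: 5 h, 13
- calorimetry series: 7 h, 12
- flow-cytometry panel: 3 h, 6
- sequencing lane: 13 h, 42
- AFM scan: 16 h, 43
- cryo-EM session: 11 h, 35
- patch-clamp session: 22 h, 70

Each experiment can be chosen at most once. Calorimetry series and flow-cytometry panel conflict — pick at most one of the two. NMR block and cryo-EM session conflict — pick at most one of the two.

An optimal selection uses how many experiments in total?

Best achievable expected citations is 210.
For example Raman mapping + SAXS beamtime + flow-cytometry panel + sequencing lane + patch-clamp session achieves it, using 64 h.
Every optimal selection uses 5 experiments.

5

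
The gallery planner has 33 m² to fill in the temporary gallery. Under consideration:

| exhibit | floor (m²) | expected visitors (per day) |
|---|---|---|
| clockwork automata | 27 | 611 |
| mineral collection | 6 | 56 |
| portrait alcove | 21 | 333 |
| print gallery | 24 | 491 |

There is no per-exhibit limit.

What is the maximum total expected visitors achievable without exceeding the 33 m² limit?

667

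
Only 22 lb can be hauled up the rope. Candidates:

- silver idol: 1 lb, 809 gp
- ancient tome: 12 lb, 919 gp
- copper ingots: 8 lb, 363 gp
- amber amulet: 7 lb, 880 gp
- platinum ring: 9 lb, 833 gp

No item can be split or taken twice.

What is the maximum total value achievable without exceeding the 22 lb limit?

2608

Ranking by ratio (value/lb): silver idol 809.00, amber amulet 125.71, platinum ring 92.56.
Greedy by ratio would take silver idol + amber amulet + platinum ring: 17 lb used, total 2522.
The 9 lb tied up in platinum ring is better spent on ancient tome — total rises to 2608 (20 lb).
The closest alternative, silver idol + ancient tome + platinum ring, reaches only 2561.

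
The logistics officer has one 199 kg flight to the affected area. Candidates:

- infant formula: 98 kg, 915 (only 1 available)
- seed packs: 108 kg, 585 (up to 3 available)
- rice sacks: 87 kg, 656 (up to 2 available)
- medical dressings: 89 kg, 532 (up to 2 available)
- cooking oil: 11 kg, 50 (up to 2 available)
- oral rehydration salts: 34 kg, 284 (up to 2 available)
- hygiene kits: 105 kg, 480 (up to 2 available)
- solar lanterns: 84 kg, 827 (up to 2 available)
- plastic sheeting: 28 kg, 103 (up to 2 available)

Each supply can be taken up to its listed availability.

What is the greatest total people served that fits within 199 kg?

The ratio heuristic lands on 2×cooking oil + 2×solar lanterns (1754) but leaves 9 kg idle.
Replace cooking oil and solar lanterns with infant formula: the trade gains 38 net, giving 1792 at 193 kg.
The spare 6 kg is too small for any remaining supply, and no exchange beats 1792.

1792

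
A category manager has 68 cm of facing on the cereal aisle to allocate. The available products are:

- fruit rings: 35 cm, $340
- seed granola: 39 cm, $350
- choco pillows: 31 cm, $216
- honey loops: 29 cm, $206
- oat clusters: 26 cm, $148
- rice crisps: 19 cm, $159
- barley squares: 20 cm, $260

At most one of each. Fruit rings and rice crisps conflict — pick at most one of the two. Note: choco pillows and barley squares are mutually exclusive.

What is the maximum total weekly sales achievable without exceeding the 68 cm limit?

625

Density check — barley squares 13.00, fruit rings 9.71, seed granola 8.97 are the best per cm.
The ratio heuristic lands on fruit rings + barley squares (600) but leaves 13 cm idle.
Replace fruit rings with honey loops + rice crisps: the trade gains 25 net, giving 625 at 68 cm.
Every other selection either busts 68 cm or breaks a pairing rule or fails to beat 625.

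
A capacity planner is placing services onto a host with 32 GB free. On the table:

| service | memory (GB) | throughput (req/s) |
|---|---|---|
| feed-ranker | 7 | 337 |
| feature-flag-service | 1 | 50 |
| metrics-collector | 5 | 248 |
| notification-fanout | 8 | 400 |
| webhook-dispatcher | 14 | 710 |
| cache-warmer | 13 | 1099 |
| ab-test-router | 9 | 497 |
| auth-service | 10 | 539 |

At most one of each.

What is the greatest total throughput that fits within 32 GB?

Cache-warmer + ab-test-router + auth-service uses 32 of the 32 GB and totals 2135.

2135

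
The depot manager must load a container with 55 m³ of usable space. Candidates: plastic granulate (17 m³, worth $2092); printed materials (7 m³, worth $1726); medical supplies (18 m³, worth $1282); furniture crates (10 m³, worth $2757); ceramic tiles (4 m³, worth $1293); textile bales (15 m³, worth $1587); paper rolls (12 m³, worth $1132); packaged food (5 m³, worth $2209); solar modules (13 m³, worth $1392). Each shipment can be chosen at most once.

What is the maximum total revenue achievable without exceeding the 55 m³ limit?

11209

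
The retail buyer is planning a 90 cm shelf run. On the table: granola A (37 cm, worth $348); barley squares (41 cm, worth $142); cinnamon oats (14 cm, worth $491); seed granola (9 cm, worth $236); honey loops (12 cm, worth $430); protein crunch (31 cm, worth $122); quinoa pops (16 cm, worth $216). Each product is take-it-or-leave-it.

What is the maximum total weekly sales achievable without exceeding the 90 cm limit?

1721

By weekly sales per cm: honey loops 35.83, cinnamon oats 35.07, seed granola 26.22 lead.
Taking granola A + cinnamon oats + seed granola + honey loops + quinoa pops: 88 cm used, 1721 in weekly sales.
Runner-up granola A + cinnamon oats + seed granola + honey loops tops out at 1505.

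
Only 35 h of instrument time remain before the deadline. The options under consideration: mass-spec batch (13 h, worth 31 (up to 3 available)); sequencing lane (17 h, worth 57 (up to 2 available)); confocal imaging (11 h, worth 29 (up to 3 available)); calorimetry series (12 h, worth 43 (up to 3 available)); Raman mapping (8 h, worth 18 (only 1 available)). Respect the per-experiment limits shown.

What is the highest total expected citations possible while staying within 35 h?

115

Confocal imaging + 2×calorimetry series uses 35 of the 35 h and totals 115.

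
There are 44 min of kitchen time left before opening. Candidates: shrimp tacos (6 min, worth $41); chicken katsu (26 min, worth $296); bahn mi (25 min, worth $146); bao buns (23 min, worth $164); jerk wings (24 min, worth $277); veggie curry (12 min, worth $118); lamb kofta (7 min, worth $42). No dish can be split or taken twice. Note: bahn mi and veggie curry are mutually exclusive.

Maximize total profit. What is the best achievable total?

455

Greedy by ratio would take shrimp tacos + jerk wings + veggie curry: 42 min used, total 436.
Dropping jerk wings frees 24 min; slotting in chicken katsu (26 min) lifts the total to 455 at 44 min.
Runner-up jerk wings + veggie curry + lamb kofta tops out at 437.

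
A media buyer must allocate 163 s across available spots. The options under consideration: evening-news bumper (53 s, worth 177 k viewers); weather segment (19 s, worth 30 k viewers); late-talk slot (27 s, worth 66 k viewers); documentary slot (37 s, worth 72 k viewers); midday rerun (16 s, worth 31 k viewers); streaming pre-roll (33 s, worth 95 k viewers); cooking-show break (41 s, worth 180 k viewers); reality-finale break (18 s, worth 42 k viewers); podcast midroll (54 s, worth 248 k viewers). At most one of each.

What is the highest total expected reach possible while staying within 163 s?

605

Evening-news bumper + cooking-show break + podcast midroll uses 148 of the 163 s and totals 605.
Nothing else within 163 s beats 605.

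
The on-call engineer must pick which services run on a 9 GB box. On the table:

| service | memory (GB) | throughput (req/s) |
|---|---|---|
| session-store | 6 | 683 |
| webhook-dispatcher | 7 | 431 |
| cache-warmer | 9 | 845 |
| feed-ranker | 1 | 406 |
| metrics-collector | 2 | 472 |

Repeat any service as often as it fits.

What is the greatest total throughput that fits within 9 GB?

Taking 9×feed-ranker: 9 GB used, 3654 in throughput.
Nothing else within 9 GB beats 3654.

3654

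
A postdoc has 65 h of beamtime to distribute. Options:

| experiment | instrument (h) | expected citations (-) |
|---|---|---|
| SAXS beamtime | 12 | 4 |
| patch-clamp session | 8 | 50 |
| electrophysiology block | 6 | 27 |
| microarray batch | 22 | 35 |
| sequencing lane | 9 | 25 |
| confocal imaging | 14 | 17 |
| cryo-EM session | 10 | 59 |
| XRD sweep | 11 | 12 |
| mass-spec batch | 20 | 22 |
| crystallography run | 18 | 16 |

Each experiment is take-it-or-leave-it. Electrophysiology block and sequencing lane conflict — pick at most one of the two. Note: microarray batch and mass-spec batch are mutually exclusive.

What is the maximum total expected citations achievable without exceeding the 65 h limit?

188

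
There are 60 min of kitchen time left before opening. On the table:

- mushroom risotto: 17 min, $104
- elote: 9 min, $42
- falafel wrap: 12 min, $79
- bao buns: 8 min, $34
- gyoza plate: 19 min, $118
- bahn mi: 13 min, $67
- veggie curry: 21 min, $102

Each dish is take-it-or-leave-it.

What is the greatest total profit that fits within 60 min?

343

Taking mushroom risotto + elote + falafel wrap + gyoza plate: 57 min used, 343 in profit.
Nothing else within 60 min beats 343.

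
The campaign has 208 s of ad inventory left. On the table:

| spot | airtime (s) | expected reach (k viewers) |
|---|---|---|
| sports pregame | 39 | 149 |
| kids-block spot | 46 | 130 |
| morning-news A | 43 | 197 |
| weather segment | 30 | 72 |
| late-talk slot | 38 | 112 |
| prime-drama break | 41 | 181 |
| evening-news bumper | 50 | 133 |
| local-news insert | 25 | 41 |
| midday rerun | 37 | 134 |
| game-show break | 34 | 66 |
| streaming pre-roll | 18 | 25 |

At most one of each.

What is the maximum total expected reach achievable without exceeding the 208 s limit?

Density check — morning-news A 4.58, prime-drama break 4.41, sports pregame 3.82 are the best per s.
The ratio heuristic lands on sports pregame + morning-news A + late-talk slot + prime-drama break + midday rerun (773) but leaves 10 s idle.
The 38 s tied up in late-talk slot is better spent on kids-block spot — total rises to 791 (206 s).

791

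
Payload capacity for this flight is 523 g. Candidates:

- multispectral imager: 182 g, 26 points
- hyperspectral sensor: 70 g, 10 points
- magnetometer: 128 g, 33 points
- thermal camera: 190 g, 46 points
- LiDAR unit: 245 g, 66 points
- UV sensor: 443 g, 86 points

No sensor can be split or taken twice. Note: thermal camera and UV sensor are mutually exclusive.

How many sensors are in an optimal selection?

3

The maximum data value within 523 g is 122.
For example hyperspectral sensor + thermal camera + LiDAR unit achieves it, using 505 g.
Any selection reaching 122 contains exactly 3 sensors.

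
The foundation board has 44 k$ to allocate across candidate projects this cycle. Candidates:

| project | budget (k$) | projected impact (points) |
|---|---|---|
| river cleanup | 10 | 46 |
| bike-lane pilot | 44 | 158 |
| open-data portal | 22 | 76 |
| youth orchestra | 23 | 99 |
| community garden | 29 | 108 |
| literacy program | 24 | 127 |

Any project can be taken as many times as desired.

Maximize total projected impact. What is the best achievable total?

219

Taking 2×river cleanup + literacy program: 44 k$ used, 219 in projected impact.
That's the maximum — no swap from here does better than 219.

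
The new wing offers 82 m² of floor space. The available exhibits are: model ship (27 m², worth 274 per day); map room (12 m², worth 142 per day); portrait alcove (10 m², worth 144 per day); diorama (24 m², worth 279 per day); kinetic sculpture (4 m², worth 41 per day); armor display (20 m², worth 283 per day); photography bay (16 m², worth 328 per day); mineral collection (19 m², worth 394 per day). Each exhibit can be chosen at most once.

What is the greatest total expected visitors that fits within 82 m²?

1332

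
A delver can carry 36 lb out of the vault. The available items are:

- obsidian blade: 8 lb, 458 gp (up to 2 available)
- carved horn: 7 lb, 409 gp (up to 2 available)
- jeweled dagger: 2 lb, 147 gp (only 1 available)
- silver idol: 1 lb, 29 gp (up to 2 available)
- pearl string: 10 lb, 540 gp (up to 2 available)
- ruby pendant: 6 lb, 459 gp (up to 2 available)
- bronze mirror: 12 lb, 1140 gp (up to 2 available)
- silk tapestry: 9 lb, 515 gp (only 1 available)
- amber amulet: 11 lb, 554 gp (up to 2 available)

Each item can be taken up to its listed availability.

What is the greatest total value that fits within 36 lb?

3198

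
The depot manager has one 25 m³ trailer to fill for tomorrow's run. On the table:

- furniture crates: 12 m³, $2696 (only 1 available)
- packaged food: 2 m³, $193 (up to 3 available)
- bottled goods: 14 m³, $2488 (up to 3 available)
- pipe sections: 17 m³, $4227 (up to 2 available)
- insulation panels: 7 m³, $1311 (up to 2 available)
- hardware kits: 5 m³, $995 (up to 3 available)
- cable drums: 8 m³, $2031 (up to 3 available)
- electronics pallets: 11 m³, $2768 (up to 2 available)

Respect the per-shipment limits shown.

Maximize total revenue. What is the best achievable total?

6258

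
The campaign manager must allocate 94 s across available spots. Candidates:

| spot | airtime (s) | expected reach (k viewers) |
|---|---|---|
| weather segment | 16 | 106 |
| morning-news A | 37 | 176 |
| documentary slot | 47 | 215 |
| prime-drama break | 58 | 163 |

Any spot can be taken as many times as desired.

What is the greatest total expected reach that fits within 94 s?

5×weather segment uses 80 of the 94 s and totals 530.

530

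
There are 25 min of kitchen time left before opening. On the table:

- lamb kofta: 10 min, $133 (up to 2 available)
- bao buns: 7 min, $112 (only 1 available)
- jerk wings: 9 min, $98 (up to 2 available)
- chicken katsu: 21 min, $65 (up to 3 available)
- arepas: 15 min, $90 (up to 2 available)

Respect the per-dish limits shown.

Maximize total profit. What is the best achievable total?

Greedy by ratio would take lamb kofta + bao buns: 17 min used, total 245.
Dropping lamb kofta frees 10 min; slotting in 2×jerk wings (18 min) lifts the total to 308 at 25 min.
That's the maximum — no swap from here does better than 308.

308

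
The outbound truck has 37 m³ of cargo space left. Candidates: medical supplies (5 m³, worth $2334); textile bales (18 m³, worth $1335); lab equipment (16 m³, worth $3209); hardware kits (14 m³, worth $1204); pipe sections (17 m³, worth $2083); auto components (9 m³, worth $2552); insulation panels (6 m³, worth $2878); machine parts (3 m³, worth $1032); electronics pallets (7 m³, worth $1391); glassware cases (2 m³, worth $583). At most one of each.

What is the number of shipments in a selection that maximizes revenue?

4

Best achievable revenue is 10973.
medical supplies + lab equipment + auto components + insulation panels hits 10973 at 36 m³.
Every optimal selection uses 4 shipments.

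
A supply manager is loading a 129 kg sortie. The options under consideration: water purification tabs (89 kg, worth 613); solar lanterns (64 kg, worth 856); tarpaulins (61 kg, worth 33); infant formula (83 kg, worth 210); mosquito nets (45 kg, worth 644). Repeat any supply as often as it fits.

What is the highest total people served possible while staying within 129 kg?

1712

Ranking by ratio (people served/kg): mosquito nets 14.31, solar lanterns 13.38, water purification tabs 6.89.
Filling by ratio: 2×mosquito nets for 1288, with 39 kg left unused.
Dropping 2×mosquito nets frees 90 kg; slotting in 2×solar lanterns (128 kg) lifts the total to 1712 at 128 kg.
Nothing else within 129 kg beats 1712.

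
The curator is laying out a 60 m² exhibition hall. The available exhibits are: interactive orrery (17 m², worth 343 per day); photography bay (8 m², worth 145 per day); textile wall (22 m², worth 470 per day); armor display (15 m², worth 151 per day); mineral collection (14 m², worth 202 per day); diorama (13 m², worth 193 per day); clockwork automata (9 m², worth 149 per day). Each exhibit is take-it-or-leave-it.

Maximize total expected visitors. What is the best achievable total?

Taking the top-ratio exhibits first gives interactive orrery + photography bay + textile wall + clockwork automata for 1107 (56 m²).
Dropping clockwork automata frees 9 m²; slotting in diorama (13 m²) lifts the total to 1151 at 60 m².

1151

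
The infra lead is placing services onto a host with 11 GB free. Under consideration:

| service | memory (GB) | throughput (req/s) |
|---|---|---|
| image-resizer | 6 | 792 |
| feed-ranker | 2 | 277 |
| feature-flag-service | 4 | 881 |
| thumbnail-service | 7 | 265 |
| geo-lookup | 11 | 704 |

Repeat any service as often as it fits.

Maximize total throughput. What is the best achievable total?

2039

Taking feed-ranker + 2×feature-flag-service: 10 GB used, 2039 in throughput.
Every other selection either busts 11 GB or fails to beat 2039.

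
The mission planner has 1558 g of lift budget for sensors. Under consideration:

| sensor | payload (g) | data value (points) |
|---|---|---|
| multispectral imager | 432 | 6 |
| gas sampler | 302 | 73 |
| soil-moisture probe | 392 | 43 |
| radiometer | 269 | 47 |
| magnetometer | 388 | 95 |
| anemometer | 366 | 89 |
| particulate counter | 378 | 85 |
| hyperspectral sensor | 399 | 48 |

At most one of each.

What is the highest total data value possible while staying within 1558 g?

342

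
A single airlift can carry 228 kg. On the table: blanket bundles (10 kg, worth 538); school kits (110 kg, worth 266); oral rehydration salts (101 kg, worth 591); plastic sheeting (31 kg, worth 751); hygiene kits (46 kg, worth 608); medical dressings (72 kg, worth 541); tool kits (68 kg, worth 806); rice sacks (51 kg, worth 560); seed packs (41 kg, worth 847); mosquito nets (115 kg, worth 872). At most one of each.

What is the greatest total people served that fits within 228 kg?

The ratio ordering already packs tightly: blanket bundles + plastic sheeting + hygiene kits + tool kits + seed packs, 196 kg, 3550.
The closest alternative, blanket bundles + plastic sheeting + tool kits + rice sacks + seed packs, reaches only 3502.

3550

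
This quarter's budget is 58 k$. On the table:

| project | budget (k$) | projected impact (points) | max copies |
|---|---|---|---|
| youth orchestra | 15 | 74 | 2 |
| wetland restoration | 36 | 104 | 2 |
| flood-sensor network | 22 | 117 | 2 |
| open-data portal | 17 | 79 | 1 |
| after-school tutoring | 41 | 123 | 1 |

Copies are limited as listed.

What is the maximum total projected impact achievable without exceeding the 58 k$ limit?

270

Ranking by ratio (projected impact/k$): flood-sensor network 5.32, youth orchestra 4.93, open-data portal 4.65.
A density-first pass picks 2×flood-sensor network — 234 at 44 k$.
The 22 k$ tied up in flood-sensor network is better spent on youth orchestra + open-data portal — total rises to 270 (54 k$).
Every other selection either busts 58 k$ or exceeds an availability limit or fails to beat 270.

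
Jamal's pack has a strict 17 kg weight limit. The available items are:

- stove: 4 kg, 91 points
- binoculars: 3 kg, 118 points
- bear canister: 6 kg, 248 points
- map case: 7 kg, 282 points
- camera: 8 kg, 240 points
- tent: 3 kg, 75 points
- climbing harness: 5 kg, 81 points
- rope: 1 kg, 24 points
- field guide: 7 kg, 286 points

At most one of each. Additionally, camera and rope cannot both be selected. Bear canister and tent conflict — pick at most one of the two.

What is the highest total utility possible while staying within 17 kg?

Greedy by ratio would take binoculars + bear canister + rope + field guide: 17 kg used, total 676.
The 7 kg tied up in bear canister and rope is better spent on map case — total rises to 686 (17 kg).

686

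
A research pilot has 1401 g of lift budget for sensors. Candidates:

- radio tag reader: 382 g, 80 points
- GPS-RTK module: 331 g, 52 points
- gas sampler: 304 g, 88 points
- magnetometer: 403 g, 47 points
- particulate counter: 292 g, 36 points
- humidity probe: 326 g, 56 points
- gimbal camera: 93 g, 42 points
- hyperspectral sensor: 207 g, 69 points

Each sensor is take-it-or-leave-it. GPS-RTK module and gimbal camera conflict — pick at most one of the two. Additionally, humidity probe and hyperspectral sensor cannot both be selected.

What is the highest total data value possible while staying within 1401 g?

326

Best packing: radio tag reader + gas sampler + magnetometer + gimbal camera + hyperspectral sensor — 1389 g, 326 total.
The closest alternative, radio tag reader + gas sampler + particulate counter + gimbal camera + hyperspectral sensor, reaches only 315.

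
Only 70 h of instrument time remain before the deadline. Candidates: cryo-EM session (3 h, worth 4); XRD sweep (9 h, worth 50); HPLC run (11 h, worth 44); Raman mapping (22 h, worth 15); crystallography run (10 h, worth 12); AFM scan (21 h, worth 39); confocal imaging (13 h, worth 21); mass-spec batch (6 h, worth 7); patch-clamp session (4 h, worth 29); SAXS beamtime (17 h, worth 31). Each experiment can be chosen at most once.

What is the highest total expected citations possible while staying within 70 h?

200

Ranking by ratio (expected citations/h): patch-clamp session 7.25, XRD sweep 5.56, HPLC run 4.00, AFM scan 1.86.
The ratio heuristic lands on cryo-EM session + XRD sweep + HPLC run + AFM scan + patch-clamp session + SAXS beamtime (197) but leaves 5 h idle.
The 3 h tied up in cryo-EM session is better spent on mass-spec batch — total rises to 200 (68 h).
An exhaustive check of the 1024 subsets confirms 200.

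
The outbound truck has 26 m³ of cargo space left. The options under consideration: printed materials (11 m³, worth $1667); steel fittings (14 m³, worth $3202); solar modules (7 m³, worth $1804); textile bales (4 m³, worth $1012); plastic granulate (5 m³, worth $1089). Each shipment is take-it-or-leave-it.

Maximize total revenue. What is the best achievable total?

A density-first pass picks steel fittings + solar modules + textile bales — 6018 at 25 m³.
Replace textile bales with plastic granulate: the trade gains 77 net, giving 6095 at 26 m³.
Next best is steel fittings + solar modules + textile bales at 6018 (25 m³) — short by 77.

6095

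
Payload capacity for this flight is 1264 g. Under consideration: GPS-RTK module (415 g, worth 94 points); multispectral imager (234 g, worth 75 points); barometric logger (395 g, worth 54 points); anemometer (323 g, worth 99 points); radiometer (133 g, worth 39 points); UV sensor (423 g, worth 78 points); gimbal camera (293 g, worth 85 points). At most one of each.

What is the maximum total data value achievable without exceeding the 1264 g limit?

317

The ratio heuristic lands on multispectral imager + anemometer + radiometer + gimbal camera (298) but leaves 281 g idle.
Dropping multispectral imager frees 234 g; slotting in GPS-RTK module (415 g) lifts the total to 317 at 1164 g.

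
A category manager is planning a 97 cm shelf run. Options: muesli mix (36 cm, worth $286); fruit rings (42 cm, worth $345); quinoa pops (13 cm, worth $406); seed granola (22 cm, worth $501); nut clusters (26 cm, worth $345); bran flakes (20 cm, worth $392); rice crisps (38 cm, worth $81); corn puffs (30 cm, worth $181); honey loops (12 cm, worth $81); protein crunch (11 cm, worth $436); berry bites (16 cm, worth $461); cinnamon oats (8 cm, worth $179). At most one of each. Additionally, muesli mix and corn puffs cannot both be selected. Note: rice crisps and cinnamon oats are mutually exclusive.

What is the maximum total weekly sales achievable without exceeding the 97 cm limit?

2375

By weekly sales per cm: protein crunch 39.64, quinoa pops 31.23, berry bites 28.81, seed granola 22.77 lead.
Best packing: quinoa pops + seed granola + bran flakes + protein crunch + berry bites + cinnamon oats — 90 cm, 2375 total.
The spare 7 cm is too small for any remaining product, and no feasible exchange beats 2375.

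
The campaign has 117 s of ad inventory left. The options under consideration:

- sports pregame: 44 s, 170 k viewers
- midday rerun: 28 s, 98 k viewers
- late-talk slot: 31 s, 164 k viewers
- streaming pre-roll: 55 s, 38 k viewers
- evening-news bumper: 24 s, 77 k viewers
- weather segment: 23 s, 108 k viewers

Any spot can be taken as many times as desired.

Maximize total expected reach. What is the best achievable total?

3×late-talk slot + weather segment uses 116 of the 117 s and totals 600.

600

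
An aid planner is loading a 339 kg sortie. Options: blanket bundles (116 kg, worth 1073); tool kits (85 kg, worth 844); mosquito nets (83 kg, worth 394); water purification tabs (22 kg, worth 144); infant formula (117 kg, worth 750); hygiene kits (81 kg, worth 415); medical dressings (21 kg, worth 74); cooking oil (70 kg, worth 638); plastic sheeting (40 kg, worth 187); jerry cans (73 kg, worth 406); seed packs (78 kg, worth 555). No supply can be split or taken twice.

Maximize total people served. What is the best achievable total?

Ranking by ratio (people served/kg): tool kits 9.93, blanket bundles 9.25, cooking oil 9.11.
Best packing: blanket bundles + tool kits + water purification tabs + cooking oil + plastic sheeting — 333 kg, 2886 total.
Runner-up blanket bundles + tool kits + medical dressings + cooking oil + plastic sheeting tops out at 2816.

2886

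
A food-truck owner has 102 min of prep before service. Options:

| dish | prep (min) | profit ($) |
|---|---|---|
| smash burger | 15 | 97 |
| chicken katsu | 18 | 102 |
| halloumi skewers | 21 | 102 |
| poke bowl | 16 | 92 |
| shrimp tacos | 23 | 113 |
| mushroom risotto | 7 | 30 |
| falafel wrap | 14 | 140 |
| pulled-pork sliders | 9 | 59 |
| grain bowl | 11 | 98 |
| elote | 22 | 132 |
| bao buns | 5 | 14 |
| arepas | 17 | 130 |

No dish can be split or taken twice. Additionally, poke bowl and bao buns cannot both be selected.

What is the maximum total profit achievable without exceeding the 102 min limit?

A density-first pass picks smash burger + mushroom risotto + falafel wrap + pulled-pork sliders + grain bowl + elote + bao buns + arepas — 700 at 100 min.
The 14 min tied up in pulled-pork sliders and bao buns is better spent on poke bowl — total rises to 719 (102 min).
Nothing else feasible within 102 min beats 719.

719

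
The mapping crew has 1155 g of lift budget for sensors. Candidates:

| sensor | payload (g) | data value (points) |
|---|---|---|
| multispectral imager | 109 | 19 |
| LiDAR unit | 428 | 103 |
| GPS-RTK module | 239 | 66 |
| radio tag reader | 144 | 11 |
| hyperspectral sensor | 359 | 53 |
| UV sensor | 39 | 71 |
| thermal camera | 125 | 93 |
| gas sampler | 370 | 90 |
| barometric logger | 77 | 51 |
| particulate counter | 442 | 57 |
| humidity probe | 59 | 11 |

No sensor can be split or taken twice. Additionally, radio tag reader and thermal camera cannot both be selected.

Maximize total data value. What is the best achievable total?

A density-first pass picks multispectral imager + GPS-RTK module + UV sensor + thermal camera + gas sampler + barometric logger + humidity probe — 401 at 1018 g.
Replace GPS-RTK module and humidity probe with LiDAR unit: the trade gains 26 net, giving 427 at 1148 g.

427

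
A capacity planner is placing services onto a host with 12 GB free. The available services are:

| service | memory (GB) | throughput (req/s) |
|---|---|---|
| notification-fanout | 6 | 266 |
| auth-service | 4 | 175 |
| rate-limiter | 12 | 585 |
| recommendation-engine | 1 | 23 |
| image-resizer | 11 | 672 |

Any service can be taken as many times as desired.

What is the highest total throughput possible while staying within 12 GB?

695

The ratio ordering already packs tightly: recommendation-engine + image-resizer, 12 GB, 695.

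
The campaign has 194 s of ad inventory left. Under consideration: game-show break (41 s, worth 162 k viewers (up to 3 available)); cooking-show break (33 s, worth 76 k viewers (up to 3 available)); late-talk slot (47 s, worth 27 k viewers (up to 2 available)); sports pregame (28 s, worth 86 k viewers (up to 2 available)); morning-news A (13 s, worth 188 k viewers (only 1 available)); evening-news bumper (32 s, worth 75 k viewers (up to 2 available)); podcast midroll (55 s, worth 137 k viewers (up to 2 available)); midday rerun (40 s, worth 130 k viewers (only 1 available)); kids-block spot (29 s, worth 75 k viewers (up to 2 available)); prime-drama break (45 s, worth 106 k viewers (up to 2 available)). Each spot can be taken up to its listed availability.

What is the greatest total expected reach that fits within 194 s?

Taking the top-ratio spots first gives 3×game-show break + morning-news A + midday rerun for 804 (176 s).
Replace midday rerun with 2×sports pregame: the trade gains 42 net, giving 846 at 192 s.

846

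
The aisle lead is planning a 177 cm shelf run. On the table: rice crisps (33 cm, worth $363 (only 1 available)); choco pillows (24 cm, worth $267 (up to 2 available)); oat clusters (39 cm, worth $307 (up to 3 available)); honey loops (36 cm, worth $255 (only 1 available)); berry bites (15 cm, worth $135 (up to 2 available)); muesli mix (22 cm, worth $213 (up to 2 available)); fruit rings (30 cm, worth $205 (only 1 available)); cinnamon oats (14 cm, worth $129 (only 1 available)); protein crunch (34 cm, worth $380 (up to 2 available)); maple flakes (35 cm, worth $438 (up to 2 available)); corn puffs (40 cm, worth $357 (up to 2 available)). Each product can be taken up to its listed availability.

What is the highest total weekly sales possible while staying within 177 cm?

Taking the top-ratio products first gives choco pillows + cinnamon oats + 2×protein crunch + 2×maple flakes for 2032 (176 cm).
Dropping cinnamon oats frees 14 cm; slotting in berry bites (15 cm) lifts the total to 2038 at 177 cm.
Nothing else within 177 cm beats 2038.

2038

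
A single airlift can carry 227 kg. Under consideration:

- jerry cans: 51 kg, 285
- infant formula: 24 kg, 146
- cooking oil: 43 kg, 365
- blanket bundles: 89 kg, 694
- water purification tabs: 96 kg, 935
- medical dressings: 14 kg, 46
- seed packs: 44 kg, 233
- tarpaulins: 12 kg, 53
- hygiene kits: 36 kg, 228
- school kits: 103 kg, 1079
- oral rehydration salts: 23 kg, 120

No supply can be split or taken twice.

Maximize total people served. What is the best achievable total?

2160

Taking infant formula + water purification tabs + school kits: 223 kg used, 2160 in people served.
The closest alternative, water purification tabs + school kits + oral rehydration salts, reaches only 2134.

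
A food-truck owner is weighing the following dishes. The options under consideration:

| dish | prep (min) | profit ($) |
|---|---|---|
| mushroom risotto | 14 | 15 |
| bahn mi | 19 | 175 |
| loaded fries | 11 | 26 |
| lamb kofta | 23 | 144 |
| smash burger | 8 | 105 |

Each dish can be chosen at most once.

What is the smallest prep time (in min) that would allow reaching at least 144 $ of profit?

19

Need the lightest bundle worth ≥ 144.
bahn mi reaches 175 using 19 min.
Any bundle with less than 19 min falls short of 144.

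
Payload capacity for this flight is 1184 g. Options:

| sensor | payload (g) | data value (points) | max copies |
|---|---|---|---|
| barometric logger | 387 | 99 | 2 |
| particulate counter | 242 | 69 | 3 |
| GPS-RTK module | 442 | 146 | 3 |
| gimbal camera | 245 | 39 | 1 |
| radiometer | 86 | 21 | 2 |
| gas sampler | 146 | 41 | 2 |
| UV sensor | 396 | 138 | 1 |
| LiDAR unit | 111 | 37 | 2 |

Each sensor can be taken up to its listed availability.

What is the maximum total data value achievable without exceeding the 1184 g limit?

383

Filling by ratio: GPS-RTK module + radiometer + UV sensor + 2×LiDAR unit for 379, with 38 g left unused.
Replace LiDAR unit with gas sampler: the trade gains 4 net, giving 383 at 1181 g.
The spare 3 g is too small for any remaining sensor, and no exchange beats 383.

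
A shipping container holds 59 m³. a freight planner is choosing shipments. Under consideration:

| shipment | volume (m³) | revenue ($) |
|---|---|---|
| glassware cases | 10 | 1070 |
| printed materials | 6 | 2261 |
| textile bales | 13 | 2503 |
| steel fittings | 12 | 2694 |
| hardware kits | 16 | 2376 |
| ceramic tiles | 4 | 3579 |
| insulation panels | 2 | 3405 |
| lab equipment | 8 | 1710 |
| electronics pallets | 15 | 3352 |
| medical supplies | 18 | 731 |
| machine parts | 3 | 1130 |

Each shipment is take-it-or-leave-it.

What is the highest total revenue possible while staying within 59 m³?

Taking the top-ratio shipments first gives printed materials + steel fittings + ceramic tiles + insulation panels + lab equipment + electronics pallets + machine parts for 18131 (50 m³).
Dropping lab equipment frees 8 m³; slotting in textile bales (13 m³) lifts the total to 18924 at 55 m³.

18924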